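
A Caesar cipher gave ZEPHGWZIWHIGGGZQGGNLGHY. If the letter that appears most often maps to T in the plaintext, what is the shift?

13

The most frequent ciphertext letter is G (appears 7 times).
G is position 6; T is position 19.
Shift = -13≡13.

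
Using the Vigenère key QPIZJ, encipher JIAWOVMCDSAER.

Repeat the key across the message: QPIZJQPIZJQPI
J(9)+Q(16): 25 → Z
I(8)+P(15): 23 → X
A(0)+I(8): 8 → I
W(22)+Z(25): 47≡21 → V
O(14)+J(9): 23 → X
V(21)+Q(16): 37≡11 → L
M(12)+P(15): 27≡1 → B
C(2)+I(8): 10 → K
D(3)+Z(25): 28≡2 → C
S(18)+J(9): 27≡1 → B
A(0)+Q(16): 16 → Q
E(4)+P(15): 19 → T
R(17)+I(8): 25 → Z

ZXIVXLBKCBQTZ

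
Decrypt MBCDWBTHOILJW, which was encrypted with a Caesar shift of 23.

PEFGZEWKRLOMZ

M(12): 12−23=-11≡15 → P
B(1): 1−23=-22≡4 → E
C(2): 2−23=-21≡5 → F
D(3): 3−23=-20≡6 → G
W(22): 22−23=-1≡25 → Z
B(1): 1−23=-22≡4 → E
T(19): 19−23=-4≡22 → W
H(7): 7−23=-16≡10 → K
O(14): 14−23=-9≡17 → R
I(8): 8−23=-15≡11 → L
L(11): 11−23=-12≡14 → O
J(9): 9−23=-14≡12 → M
W(22): 22−23=-1≡25 → Z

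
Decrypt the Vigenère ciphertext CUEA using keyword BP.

Repeat the key across the ciphertext: BPBP
C(2)−B(1): 1 → B
U(20)−P(15): 5 → F
E(4)−B(1): 3 → D
A(0)−P(15): -15≡11 → L

BFDL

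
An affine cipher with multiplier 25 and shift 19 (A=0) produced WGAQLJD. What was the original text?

XNTDIKQ

The inverse of 25 mod 26 is 25, since 25·25=625≡1. Apply D(y)=25·(y−19) mod 26:
W(22): 25·(22−19)=75≡23 → X
G(6): 25·(6−19)=-325≡13 → N
A(0): 25·(0−19)=-475≡19 → T
Q(16): 25·(16−19)=-75≡3 → D
L(11): 25·(11−19)=-200≡8 → I
J(9): 25·(9−19)=-250≡10 → K
D(3): 25·(3−19)=-400≡16 → Q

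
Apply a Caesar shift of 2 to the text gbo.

idq

g(6): 6+2=8 → i
b(1): 1+2=3 → d
o(14): 14+2=16 → q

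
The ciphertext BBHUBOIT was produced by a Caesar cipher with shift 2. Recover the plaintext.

B(1): 1−2=-1≡25 → Z
B(1): 1−2=-1≡25 → Z
H(7): 7−2=5 → F
U(20): 20−2=18 → S
B(1): 1−2=-1≡25 → Z
O(14): 14−2=12 → M
I(8): 8−2=6 → G
T(19): 19−2=17 → R

ZZFSZMGR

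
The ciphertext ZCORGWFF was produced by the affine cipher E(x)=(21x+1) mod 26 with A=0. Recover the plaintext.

QFNCZBUU

The inverse of 21 mod 26 is 5, since 21·5=105≡1. Apply D(y)=5·(y−1) mod 26:
Z(25): 5·(25−1)=120≡16 → Q
C(2): 5·(2−1)=5 → F
O(14): 5·(14−1)=65≡13 → N
R(17): 5·(17−1)=80≡2 → C
G(6): 5·(6−1)=25 → Z
W(22): 5·(22−1)=105≡1 → B
F(5): 5·(5−1)=20 → U
F(5): 5·(5−1)=20 → U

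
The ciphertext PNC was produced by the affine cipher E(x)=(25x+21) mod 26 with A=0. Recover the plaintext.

GIT

The inverse of 25 mod 26 is 25, since 25·25=625≡1. Apply D(y)=25·(y−21) mod 26:
P(15): 25·(15−21)=-150≡6 → G
N(13): 25·(13−21)=-200≡8 → I
C(2): 25·(2−21)=-475≡19 → T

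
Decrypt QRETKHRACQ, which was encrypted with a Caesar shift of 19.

XYLAROYHJX

Q(16): 16−19=-3≡23 → X
R(17): 17−19=-2≡24 → Y
E(4): 4−19=-15≡11 → L
T(19): 19−19=0 → A
K(10): 10−19=-9≡17 → R
H(7): 7−19=-12≡14 → O
R(17): 17−19=-2≡24 → Y
A(0): 0−19=-19≡7 → H
C(2): 2−19=-17≡9 → J
Q(16): 16−19=-3≡23 → X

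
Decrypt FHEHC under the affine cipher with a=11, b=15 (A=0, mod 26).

SEZEN

The inverse of 11 mod 26 is 19, since 11·19=209≡1. Apply D(y)=19·(y−15) mod 26:
F(5): 19·(5−15)=-190≡18 → S
H(7): 19·(7−15)=-152≡4 → E
E(4): 19·(4−15)=-209≡25 → Z
H(7): 19·(7−15)=-152≡4 → E
C(2): 19·(2−15)=-247≡13 → N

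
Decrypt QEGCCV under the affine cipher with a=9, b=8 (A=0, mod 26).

YOUIIN

The inverse of 9 mod 26 is 3, since 9·3=27≡1. Apply D(y)=3·(y−8) mod 26:
Q(16): 3·(16−8)=24 → Y
E(4): 3·(4−8)=-12≡14 → O
G(6): 3·(6−8)=-6≡20 → U
C(2): 3·(2−8)=-18≡8 → I
C(2): 3·(2−8)=-18≡8 → I
V(21): 3·(21−8)=39≡13 → N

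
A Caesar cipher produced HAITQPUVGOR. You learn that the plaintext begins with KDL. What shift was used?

23

From the crib: H(7)−K(10)=-3≡23, so the shift is 23.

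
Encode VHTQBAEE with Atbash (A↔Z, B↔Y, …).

ESGJYZVV

V(21) → E(4)
H(7) → S(18)
T(19) → G(6)
Q(16) → J(9)
B(1) → Y(24)
A(0) → Z(25)
E(4) → V(21)
E(4) → V(21)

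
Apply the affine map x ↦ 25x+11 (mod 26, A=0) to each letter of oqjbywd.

xvcknpi

o(14): 25·14+11=361≡23 → x
q(16): 25·16+11=411≡21 → v
j(9): 25·9+11=236≡2 → c
b(1): 25·1+11=36≡10 → k
y(24): 25·24+11=611≡13 → n
w(22): 25·22+11=561≡15 → p
d(3): 25·3+11=86≡8 → i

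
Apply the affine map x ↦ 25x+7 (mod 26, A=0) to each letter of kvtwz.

xmoli

k(10): 25·10+7=257≡23 → x
v(21): 25·21+7=532≡12 → m
t(19): 25·19+7=482≡14 → o
w(22): 25·22+7=557≡11 → l
z(25): 25·25+7=632≡8 → i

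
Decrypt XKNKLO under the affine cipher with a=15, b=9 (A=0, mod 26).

The inverse of 15 mod 26 is 7, since 15·7=105≡1. Apply D(y)=7·(y−9) mod 26:
X(23): 7·(23−9)=98≡20 → U
K(10): 7·(10−9)=7 → H
N(13): 7·(13−9)=28≡2 → C
K(10): 7·(10−9)=7 → H
L(11): 7·(11−9)=14 → O
O(14): 7·(14−9)=35≡9 → J

UHCHOJ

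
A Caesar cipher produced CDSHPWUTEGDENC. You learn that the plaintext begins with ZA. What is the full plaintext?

ZAPEMTRQBDABKZ

From the crib: C(2)−Z(25)=-23≡3, so the shift is 3.
Subtract 3 from each ciphertext letter:
C(2): 2−3=-1≡25 → Z
D(3): 3−3=0 → A
S(18): 18−3=15 → P
H(7): 7−3=4 → E
P(15): 15−3=12 → M
W(22): 22−3=19 → T
U(20): 20−3=17 → R
T(19): 19−3=16 → Q
E(4): 4−3=1 → B
G(6): 6−3=3 → D
D(3): 3−3=0 → A
E(4): 4−3=1 → B
N(13): 13−3=10 → K
C(2): 2−3=-1≡25 → Z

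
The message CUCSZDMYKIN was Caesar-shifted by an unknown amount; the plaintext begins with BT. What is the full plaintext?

From the crib: C(2)−B(1)=1, so the shift is 1.
Subtract 1 from each ciphertext letter:
C(2): 2−1=1 → B
U(20): 20−1=19 → T
C(2): 2−1=1 → B
S(18): 18−1=17 → R
Z(25): 25−1=24 → Y
D(3): 3−1=2 → C
M(12): 12−1=11 → L
Y(24): 24−1=23 → X
K(10): 10−1=9 → J
I(8): 8−1=7 → H
N(13): 13−1=12 → M

BTBRYCLXJHM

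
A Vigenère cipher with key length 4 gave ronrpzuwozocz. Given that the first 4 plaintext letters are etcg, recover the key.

nvll

Subtract each crib letter from the matching ciphertext letter (mod 26):
r(17)−e(4)=13 → n
o(14)−t(19)=-5≡21 → v
n(13)−c(2)=11 → l
r(17)−g(6)=11 → l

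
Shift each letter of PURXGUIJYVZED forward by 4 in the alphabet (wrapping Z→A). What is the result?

P(15): 15+4=19 → T
U(20): 20+4=24 → Y
R(17): 17+4=21 → V
X(23): 23+4=27≡1 → B
G(6): 6+4=10 → K
U(20): 20+4=24 → Y
I(8): 8+4=12 → M
J(9): 9+4=13 → N
Y(24): 24+4=28≡2 → C
V(21): 21+4=25 → Z
Z(25): 25+4=29≡3 → D
E(4): 4+4=8 → I
D(3): 3+4=7 → H

TYVBKYMNCZDIH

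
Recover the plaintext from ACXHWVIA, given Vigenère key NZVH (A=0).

NDCAJWNT

Repeat the key across the ciphertext: NZVHNZVH
A(0)−N(13): -13≡13 → N
C(2)−Z(25): -23≡3 → D
X(23)−V(21): 2 → C
H(7)−H(7): 0 → A
W(22)−N(13): 9 → J
V(21)−Z(25): -4≡22 → W
I(8)−V(21): -13≡13 → N
A(0)−H(7): -7≡19 → T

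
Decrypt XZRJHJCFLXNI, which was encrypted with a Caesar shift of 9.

OQIAYATWCOEZ

X(23): 23−9=14 → O
Z(25): 25−9=16 → Q
R(17): 17−9=8 → I
J(9): 9−9=0 → A
H(7): 7−9=-2≡24 → Y
J(9): 9−9=0 → A
C(2): 2−9=-7≡19 → T
F(5): 5−9=-4≡22 → W
L(11): 11−9=2 → C
X(23): 23−9=14 → O
N(13): 13−9=4 → E
I(8): 8−9=-1≡25 → Z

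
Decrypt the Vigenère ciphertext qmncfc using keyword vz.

vnsdkd

Repeat the key across the ciphertext: vzvzvz
q(16)−v(21): -5≡21 → v
m(12)−z(25): -13≡13 → n
n(13)−v(21): -8≡18 → s
c(2)−z(25): -23≡3 → d
f(5)−v(21): -16≡10 → k
c(2)−z(25): -23≡3 → d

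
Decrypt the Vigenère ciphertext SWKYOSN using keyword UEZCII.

Repeat the key across the ciphertext: UEZCIIU
S(18)−U(20): -2≡24 → Y
W(22)−E(4): 18 → S
K(10)−Z(25): -15≡11 → L
Y(24)−C(2): 22 → W
O(14)−I(8): 6 → G
S(18)−I(8): 10 → K
N(13)−U(20): -7≡19 → T

YSLWGKT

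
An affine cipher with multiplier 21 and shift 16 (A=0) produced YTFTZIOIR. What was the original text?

The inverse of 21 mod 26 is 5, since 21·5=105≡1. Apply D(y)=5·(y−16) mod 26:
Y(24): 5·(24−16)=40≡14 → O
T(19): 5·(19−16)=15 → P
F(5): 5·(5−16)=-55≡23 → X
T(19): 5·(19−16)=15 → P
Z(25): 5·(25−16)=45≡19 → T
I(8): 5·(8−16)=-40≡12 → M
O(14): 5·(14−16)=-10≡16 → Q
I(8): 5·(8−16)=-40≡12 → M
R(17): 5·(17−16)=5 → F

OPXPTMQMF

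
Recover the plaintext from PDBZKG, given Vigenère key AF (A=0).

Repeat the key across the ciphertext: AFAFAF
P(15)−A(0): 15 → P
D(3)−F(5): -2≡24 → Y
B(1)−A(0): 1 → B
Z(25)−F(5): 20 → U
K(10)−A(0): 10 → K
G(6)−F(5): 1 → B

PYBUKB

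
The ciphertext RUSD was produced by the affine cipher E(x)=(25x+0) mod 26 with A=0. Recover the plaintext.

The inverse of 25 mod 26 is 25, since 25·25=625≡1. Apply D(y)=25·(y−0) mod 26:
R(17): 25·(17−0)=425≡9 → J
U(20): 25·(20−0)=500≡6 → G
S(18): 25·(18−0)=450≡8 → I
D(3): 25·(3−0)=75≡23 → X

JGIX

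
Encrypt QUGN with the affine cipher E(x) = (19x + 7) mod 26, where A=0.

ZXRU

Q(16): 19·16+7=311≡25 → Z
U(20): 19·20+7=387≡23 → X
G(6): 19·6+7=121≡17 → R
N(13): 19·13+7=254≡20 → U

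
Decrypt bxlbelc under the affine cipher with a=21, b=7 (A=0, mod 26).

wcuwlub

The inverse of 21 mod 26 is 5, since 21·5=105≡1. Apply D(y)=5·(y−7) mod 26:
b(1): 5·(1−7)=-30≡22 → w
x(23): 5·(23−7)=80≡2 → c
l(11): 5·(11−7)=20 → u
b(1): 5·(1−7)=-30≡22 → w
e(4): 5·(4−7)=-15≡11 → l
l(11): 5·(11−7)=20 → u
c(2): 5·(2−7)=-25≡1 → b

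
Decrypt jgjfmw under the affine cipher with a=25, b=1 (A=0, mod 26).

svswpf

The inverse of 25 mod 26 is 25, since 25·25=625≡1. Apply D(y)=25·(y−1) mod 26:
j(9): 25·(9−1)=200≡18 → s
g(6): 25·(6−1)=125≡21 → v
j(9): 25·(9−1)=200≡18 → s
f(5): 25·(5−1)=100≡22 → w
m(12): 25·(12−1)=275≡15 → p
w(22): 25·(22−1)=525≡5 → f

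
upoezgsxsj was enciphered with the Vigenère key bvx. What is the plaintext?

Repeat the key across the ciphertext: bvxbvxbvxb
u(20)−b(1): 19 → t
p(15)−v(21): -6≡20 → u
o(14)−x(23): -9≡17 → r
e(4)−b(1): 3 → d
z(25)−v(21): 4 → e
g(6)−x(23): -17≡9 → j
s(18)−b(1): 17 → r
x(23)−v(21): 2 → c
s(18)−x(23): -5≡21 → v
j(9)−b(1): 8 → i

turdejrcvi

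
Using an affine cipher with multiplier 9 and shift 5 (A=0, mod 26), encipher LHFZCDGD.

AQYWXGHG

L(11): 9·11+5=104≡0 → A
H(7): 9·7+5=68≡16 → Q
F(5): 9·5+5=50≡24 → Y
Z(25): 9·25+5=230≡22 → W
C(2): 9·2+5=23 → X
D(3): 9·3+5=32≡6 → G
G(6): 9·6+5=59≡7 → H
D(3): 9·3+5=32≡6 → G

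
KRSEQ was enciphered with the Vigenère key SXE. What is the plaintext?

SUOMT

Repeat the key across the ciphertext: SXESX
K(10)−S(18): -8≡18 → S
R(17)−X(23): -6≡20 → U
S(18)−E(4): 14 → O
E(4)−S(18): -14≡12 → M
Q(16)−X(23): -7≡19 → T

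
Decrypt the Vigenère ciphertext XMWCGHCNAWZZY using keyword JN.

OZNPXUTARJQMP

Repeat the key across the ciphertext: JNJNJNJNJNJNJ
X(23)−J(9): 14 → O
M(12)−N(13): -1≡25 → Z
W(22)−J(9): 13 → N
C(2)−N(13): -11≡15 → P
G(6)−J(9): -3≡23 → X
H(7)−N(13): -6≡20 → U
C(2)−J(9): -7≡19 → T
N(13)−N(13): 0 → A
A(0)−J(9): -9≡17 → R
W(22)−N(13): 9 → J
Z(25)−J(9): 16 → Q
Z(25)−N(13): 12 → M
Y(24)−J(9): 15 → P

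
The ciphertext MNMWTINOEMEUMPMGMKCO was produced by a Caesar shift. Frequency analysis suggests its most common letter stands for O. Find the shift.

24

The most frequent ciphertext letter is M (appears 6 times).
M is position 12; O is position 14.
Shift = -2≡24.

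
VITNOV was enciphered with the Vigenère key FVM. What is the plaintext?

Repeat the key across the ciphertext: FVMFVM
V(21)−F(5): 16 → Q
I(8)−V(21): -13≡13 → N
T(19)−M(12): 7 → H
N(13)−F(5): 8 → I
O(14)−V(21): -7≡19 → T
V(21)−M(12): 9 → J

QNHITJ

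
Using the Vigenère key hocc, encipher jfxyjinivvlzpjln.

qtzaqwpkcjnbwxnp

Repeat the key across the message: hocchocchocchocc
j(9)+h(7): 16 → q
f(5)+o(14): 19 → t
x(23)+c(2): 25 → z
y(24)+c(2): 26≡0 → a
j(9)+h(7): 16 → q
i(8)+o(14): 22 → w
n(13)+c(2): 15 → p
i(8)+c(2): 10 → k
v(21)+h(7): 28≡2 → c
v(21)+o(14): 35≡9 → j
l(11)+c(2): 13 → n
z(25)+c(2): 27≡1 → b
p(15)+h(7): 22 → w
j(9)+o(14): 23 → x
l(11)+c(2): 13 → n
n(13)+c(2): 15 → p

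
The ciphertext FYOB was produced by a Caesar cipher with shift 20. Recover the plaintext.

F(5): 5−20=-15≡11 → L
Y(24): 24−20=4 → E
O(14): 14−20=-6≡20 → U
B(1): 1−20=-19≡7 → H

LEUH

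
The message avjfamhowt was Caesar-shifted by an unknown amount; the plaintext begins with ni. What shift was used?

13

From the crib: a(0)−n(13)=-13≡13, so the shift is 13.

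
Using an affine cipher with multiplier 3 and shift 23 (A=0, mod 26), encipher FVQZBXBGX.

F(5): 3·5+23=38≡12 → M
V(21): 3·21+23=86≡8 → I
Q(16): 3·16+23=71≡19 → T
Z(25): 3·25+23=98≡20 → U
B(1): 3·1+23=26≡0 → A
X(23): 3·23+23=92≡14 → O
B(1): 3·1+23=26≡0 → A
G(6): 3·6+23=41≡15 → P
X(23): 3·23+23=92≡14 → O

MITUAOAPO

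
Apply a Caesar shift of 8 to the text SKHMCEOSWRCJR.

S(18): 18+8=26≡0 → A
K(10): 10+8=18 → S
H(7): 7+8=15 → P
M(12): 12+8=20 → U
C(2): 2+8=10 → K
E(4): 4+8=12 → M
O(14): 14+8=22 → W
S(18): 18+8=26≡0 → A
W(22): 22+8=30≡4 → E
R(17): 17+8=25 → Z
C(2): 2+8=10 → K
J(9): 9+8=17 → R
R(17): 17+8=25 → Z

ASPUKMWAEZKRZ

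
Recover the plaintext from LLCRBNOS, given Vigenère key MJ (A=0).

ZCQIPECJ

Repeat the key across the ciphertext: MJMJMJMJ
L(11)−M(12): -1≡25 → Z
L(11)−J(9): 2 → C
C(2)−M(12): -10≡16 → Q
R(17)−J(9): 8 → I
B(1)−M(12): -11≡15 → P
N(13)−J(9): 4 → E
O(14)−M(12): 2 → C
S(18)−J(9): 9 → J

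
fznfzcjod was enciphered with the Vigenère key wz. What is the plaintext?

jargddnph

Repeat the key across the ciphertext: wzwzwzwzw
f(5)−w(22): -17≡9 → j
z(25)−z(25): 0 → a
n(13)−w(22): -9≡17 → r
f(5)−z(25): -20≡6 → g
z(25)−w(22): 3 → d
c(2)−z(25): -23≡3 → d
j(9)−w(22): -13≡13 → n
o(14)−z(25): -11≡15 → p
d(3)−w(22): -19≡7 → h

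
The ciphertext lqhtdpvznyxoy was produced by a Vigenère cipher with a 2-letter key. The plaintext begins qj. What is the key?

Subtract each crib letter from the matching ciphertext letter (mod 26):
l(11)−q(16)=-5≡21 → v
q(16)−j(9)=7 → h

vh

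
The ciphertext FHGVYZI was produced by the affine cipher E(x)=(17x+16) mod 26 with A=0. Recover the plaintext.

The inverse of 17 mod 26 is 23, since 17·23=391≡1. Apply D(y)=23·(y−16) mod 26:
F(5): 23·(5−16)=-253≡7 → H
H(7): 23·(7−16)=-207≡1 → B
G(6): 23·(6−16)=-230≡4 → E
V(21): 23·(21−16)=115≡11 → L
Y(24): 23·(24−16)=184≡2 → C
Z(25): 23·(25−16)=207≡25 → Z
I(8): 23·(8−16)=-184≡24 → Y

HBELCZY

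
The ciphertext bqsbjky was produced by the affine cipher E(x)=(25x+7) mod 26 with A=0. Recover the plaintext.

grpgyxj

The inverse of 25 mod 26 is 25, since 25·25=625≡1. Apply D(y)=25·(y−7) mod 26:
b(1): 25·(1−7)=-150≡6 → g
q(16): 25·(16−7)=225≡17 → r
s(18): 25·(18−7)=275≡15 → p
b(1): 25·(1−7)=-150≡6 → g
j(9): 25·(9−7)=50≡24 → y
k(10): 25·(10−7)=75≡23 → x
y(24): 25·(24−7)=425≡9 → j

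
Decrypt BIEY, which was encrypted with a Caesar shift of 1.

B(1): 1−1=0 → A
I(8): 8−1=7 → H
E(4): 4−1=3 → D
Y(24): 24−1=23 → X

AHDX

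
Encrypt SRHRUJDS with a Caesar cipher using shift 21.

S(18): 18+21=39≡13 → N
R(17): 17+21=38≡12 → M
H(7): 7+21=28≡2 → C
R(17): 17+21=38≡12 → M
U(20): 20+21=41≡15 → P
J(9): 9+21=30≡4 → E
D(3): 3+21=24 → Y
S(18): 18+21=39≡13 → N

NMCMPEYN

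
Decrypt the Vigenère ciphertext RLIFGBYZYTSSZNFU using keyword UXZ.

Repeat the key across the ciphertext: UXZUXZUXZUXZUXZU
R(17)−U(20): -3≡23 → X
L(11)−X(23): -12≡14 → O
I(8)−Z(25): -17≡9 → J
F(5)−U(20): -15≡11 → L
G(6)−X(23): -17≡9 → J
B(1)−Z(25): -24≡2 → C
Y(24)−U(20): 4 → E
Z(25)−X(23): 2 → C
Y(24)−Z(25): -1≡25 → Z
T(19)−U(20): -1≡25 → Z
S(18)−X(23): -5≡21 → V
S(18)−Z(25): -7≡19 → T
Z(25)−U(20): 5 → F
N(13)−X(23): -10≡16 → Q
F(5)−Z(25): -20≡6 → G
U(20)−U(20): 0 → A

XOJLJCECZZVTFQGA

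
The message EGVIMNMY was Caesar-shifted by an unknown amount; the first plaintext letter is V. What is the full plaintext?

VXMZDEDP

From the crib: E(4)−V(21)=-17≡9, so the shift is 9.
Subtract 9 from each ciphertext letter:
E(4): 4−9=-5≡21 → V
G(6): 6−9=-3≡23 → X
V(21): 21−9=12 → M
I(8): 8−9=-1≡25 → Z
M(12): 12−9=3 → D
N(13): 13−9=4 → E
M(12): 12−9=3 → D
Y(24): 24−9=15 → P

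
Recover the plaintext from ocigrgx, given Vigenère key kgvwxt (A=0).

Repeat the key across the ciphertext: kgvwxtk
o(14)−k(10): 4 → e
c(2)−g(6): -4≡22 → w
i(8)−v(21): -13≡13 → n
g(6)−w(22): -16≡10 → k
r(17)−x(23): -6≡20 → u
g(6)−t(19): -13≡13 → n
x(23)−k(10): 13 → n

ewnkunn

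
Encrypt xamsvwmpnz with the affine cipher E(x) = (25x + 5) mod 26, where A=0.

iftnkjtqsg

x(23): 25·23+5=580≡8 → i
a(0): 25·0+5=5 → f
m(12): 25·12+5=305≡19 → t
s(18): 25·18+5=455≡13 → n
v(21): 25·21+5=530≡10 → k
w(22): 25·22+5=555≡9 → j
m(12): 25·12+5=305≡19 → t
p(15): 25·15+5=380≡16 → q
n(13): 25·13+5=330≡18 → s
z(25): 25·25+5=630≡6 → g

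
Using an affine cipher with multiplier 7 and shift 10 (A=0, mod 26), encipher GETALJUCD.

G(6): 7·6+10=52≡0 → A
E(4): 7·4+10=38≡12 → M
T(19): 7·19+10=143≡13 → N
A(0): 7·0+10=10 → K
L(11): 7·11+10=87≡9 → J
J(9): 7·9+10=73≡21 → V
U(20): 7·20+10=150≡20 → U
C(2): 7·2+10=24 → Y
D(3): 7·3+10=31≡5 → F

AMNKJVUYF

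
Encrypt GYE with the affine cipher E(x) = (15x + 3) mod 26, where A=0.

PZL

G(6): 15·6+3=93≡15 → P
Y(24): 15·24+3=363≡25 → Z
E(4): 15·4+3=63≡11 → L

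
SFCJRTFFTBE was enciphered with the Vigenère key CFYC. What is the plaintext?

Repeat the key across the ciphertext: CFYCCFYCCFY
S(18)−C(2): 16 → Q
F(5)−F(5): 0 → A
C(2)−Y(24): -22≡4 → E
J(9)−C(2): 7 → H
R(17)−C(2): 15 → P
T(19)−F(5): 14 → O
F(5)−Y(24): -19≡7 → H
F(5)−C(2): 3 → D
T(19)−C(2): 17 → R
B(1)−F(5): -4≡22 → W
E(4)−Y(24): -20≡6 → G

QAEHPOHDRWG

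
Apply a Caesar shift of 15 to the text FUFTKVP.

F(5): 5+15=20 → U
U(20): 20+15=35≡9 → J
F(5): 5+15=20 → U
T(19): 19+15=34≡8 → I
K(10): 10+15=25 → Z
V(21): 21+15=36≡10 → K
P(15): 15+15=30≡4 → E

UJUIZKE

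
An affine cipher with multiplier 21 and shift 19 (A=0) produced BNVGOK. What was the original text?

OWKNBH

The inverse of 21 mod 26 is 5, since 21·5=105≡1. Apply D(y)=5·(y−19) mod 26:
B(1): 5·(1−19)=-90≡14 → O
N(13): 5·(13−19)=-30≡22 → W
V(21): 5·(21−19)=10 → K
G(6): 5·(6−19)=-65≡13 → N
O(14): 5·(14−19)=-25≡1 → B
K(10): 5·(10−19)=-45≡7 → H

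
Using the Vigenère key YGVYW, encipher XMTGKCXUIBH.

Repeat the key across the message: YGVYWYGVYWY
X(23)+Y(24): 47≡21 → V
M(12)+G(6): 18 → S
T(19)+V(21): 40≡14 → O
G(6)+Y(24): 30≡4 → E
K(10)+W(22): 32≡6 → G
C(2)+Y(24): 26≡0 → A
X(23)+G(6): 29≡3 → D
U(20)+V(21): 41≡15 → P
I(8)+Y(24): 32≡6 → G
B(1)+W(22): 23 → X
H(7)+Y(24): 31≡5 → F

VSOEGADPGXF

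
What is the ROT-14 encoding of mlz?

azn

m(12): 12+14=26≡0 → a
l(11): 11+14=25 → z
z(25): 25+14=39≡13 → n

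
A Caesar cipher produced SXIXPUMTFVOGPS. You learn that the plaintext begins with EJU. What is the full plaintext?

From the crib: S(18)−E(4)=14, so the shift is 14.
Subtract 14 from each ciphertext letter:
S(18): 18−14=4 → E
X(23): 23−14=9 → J
I(8): 8−14=-6≡20 → U
X(23): 23−14=9 → J
P(15): 15−14=1 → B
U(20): 20−14=6 → G
M(12): 12−14=-2≡24 → Y
T(19): 19−14=5 → F
F(5): 5−14=-9≡17 → R
V(21): 21−14=7 → H
O(14): 14−14=0 → A
G(6): 6−14=-8≡18 → S
P(15): 15−14=1 → B
S(18): 18−14=4 → E

EJUJBGYFRHASBE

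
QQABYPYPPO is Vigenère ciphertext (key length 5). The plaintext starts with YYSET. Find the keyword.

SSIXF

Subtract each crib letter from the matching ciphertext letter (mod 26):
Q(16)−Y(24)=-8≡18 → S
Q(16)−Y(24)=-8≡18 → S
A(0)−S(18)=-18≡8 → I
B(1)−E(4)=-3≡23 → X
Y(24)−T(19)=5 → F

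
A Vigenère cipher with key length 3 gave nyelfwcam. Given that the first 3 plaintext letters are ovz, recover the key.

zdf

Subtract each crib letter from the matching ciphertext letter (mod 26):
n(13)−o(14)=-1≡25 → z
y(24)−v(21)=3 → d
e(4)−z(25)=-21≡5 → f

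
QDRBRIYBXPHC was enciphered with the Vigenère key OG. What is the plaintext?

Repeat the key across the ciphertext: OGOGOGOGOGOG
Q(16)−O(14): 2 → C
D(3)−G(6): -3≡23 → X
R(17)−O(14): 3 → D
B(1)−G(6): -5≡21 → V
R(17)−O(14): 3 → D
I(8)−G(6): 2 → C
Y(24)−O(14): 10 → K
B(1)−G(6): -5≡21 → V
X(23)−O(14): 9 → J
P(15)−G(6): 9 → J
H(7)−O(14): -7≡19 → T
C(2)−G(6): -4≡22 → W

CXDVDCKVJJTW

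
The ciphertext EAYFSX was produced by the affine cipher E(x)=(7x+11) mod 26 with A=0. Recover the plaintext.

ZRNOBY

The inverse of 7 mod 26 is 15, since 7·15=105≡1. Apply D(y)=15·(y−11) mod 26:
E(4): 15·(4−11)=-105≡25 → Z
A(0): 15·(0−11)=-165≡17 → R
Y(24): 15·(24−11)=195≡13 → N
F(5): 15·(5−11)=-90≡14 → O
S(18): 15·(18−11)=105≡1 → B
X(23): 15·(23−11)=180≡24 → Y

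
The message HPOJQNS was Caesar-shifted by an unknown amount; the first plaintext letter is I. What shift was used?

From the crib: H(7)−I(8)=-1≡25, so the shift is 25.

25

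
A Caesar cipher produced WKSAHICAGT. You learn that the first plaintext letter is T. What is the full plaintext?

From the crib: W(22)−T(19)=3, so the shift is 3.
Subtract 3 from each ciphertext letter:
W(22): 22−3=19 → T
K(10): 10−3=7 → H
S(18): 18−3=15 → P
A(0): 0−3=-3≡23 → X
H(7): 7−3=4 → E
I(8): 8−3=5 → F
C(2): 2−3=-1≡25 → Z
A(0): 0−3=-3≡23 → X
G(6): 6−3=3 → D
T(19): 19−3=16 → Q

THPXEFZXDQ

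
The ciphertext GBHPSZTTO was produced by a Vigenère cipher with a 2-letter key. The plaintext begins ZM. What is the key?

Subtract each crib letter from the matching ciphertext letter (mod 26):
G(6)−Z(25)=-19≡7 → H
B(1)−M(12)=-11≡15 → P

HP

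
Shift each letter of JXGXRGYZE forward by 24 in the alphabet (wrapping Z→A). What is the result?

J(9): 9+24=33≡7 → H
X(23): 23+24=47≡21 → V
G(6): 6+24=30≡4 → E
X(23): 23+24=47≡21 → V
R(17): 17+24=41≡15 → P
G(6): 6+24=30≡4 → E
Y(24): 24+24=48≡22 → W
Z(25): 25+24=49≡23 → X
E(4): 4+24=28≡2 → C

HVEVPEWXC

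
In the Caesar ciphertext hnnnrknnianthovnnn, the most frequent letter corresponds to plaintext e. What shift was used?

9

The most frequent ciphertext letter is n (appears 9 times).
n is position 13; e is position 4.
Shift = 9.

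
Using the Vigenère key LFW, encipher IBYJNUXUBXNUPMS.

Repeat the key across the message: LFWLFWLFWLFWLFW
I(8)+L(11): 19 → T
B(1)+F(5): 6 → G
Y(24)+W(22): 46≡20 → U
J(9)+L(11): 20 → U
N(13)+F(5): 18 → S
U(20)+W(22): 42≡16 → Q
X(23)+L(11): 34≡8 → I
U(20)+F(5): 25 → Z
B(1)+W(22): 23 → X
X(23)+L(11): 34≡8 → I
N(13)+F(5): 18 → S
U(20)+W(22): 42≡16 → Q
P(15)+L(11): 26≡0 → A
M(12)+F(5): 17 → R
S(18)+W(22): 40≡14 → O

TGUUSQIZXISQARO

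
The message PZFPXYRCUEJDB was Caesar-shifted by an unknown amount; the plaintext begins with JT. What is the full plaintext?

JTZJRSLWOYDXV

From the crib: P(15)−J(9)=6, so the shift is 6.
Subtract 6 from each ciphertext letter:
P(15): 15−6=9 → J
Z(25): 25−6=19 → T
F(5): 5−6=-1≡25 → Z
P(15): 15−6=9 → J
X(23): 23−6=17 → R
Y(24): 24−6=18 → S
R(17): 17−6=11 → L
C(2): 2−6=-4≡22 → W
U(20): 20−6=14 → O
E(4): 4−6=-2≡24 → Y
J(9): 9−6=3 → D
D(3): 3−6=-3≡23 → X
B(1): 1−6=-5≡21 → V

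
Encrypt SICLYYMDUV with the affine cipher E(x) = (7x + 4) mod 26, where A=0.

AISDQQKZOV

S(18): 7·18+4=130≡0 → A
I(8): 7·8+4=60≡8 → I
C(2): 7·2+4=18 → S
L(11): 7·11+4=81≡3 → D
Y(24): 7·24+4=172≡16 → Q
Y(24): 7·24+4=172≡16 → Q
M(12): 7·12+4=88≡10 → K
D(3): 7·3+4=25 → Z
U(20): 7·20+4=144≡14 → O
V(21): 7·21+4=151≡21 → V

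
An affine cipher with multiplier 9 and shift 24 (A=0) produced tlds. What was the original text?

The inverse of 9 mod 26 is 3, since 9·3=27≡1. Apply D(y)=3·(y−24) mod 26:
t(19): 3·(19−24)=-15≡11 → l
l(11): 3·(11−24)=-39≡13 → n
d(3): 3·(3−24)=-63≡15 → p
s(18): 3·(18−24)=-18≡8 → i

lnpi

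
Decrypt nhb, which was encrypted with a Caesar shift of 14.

n(13): 13−14=-1≡25 → z
h(7): 7−14=-7≡19 → t
b(1): 1−14=-13≡13 → n

ztn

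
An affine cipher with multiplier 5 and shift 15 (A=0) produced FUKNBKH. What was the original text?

YBZKSZO

The inverse of 5 mod 26 is 21, since 5·21=105≡1. Apply D(y)=21·(y−15) mod 26:
F(5): 21·(5−15)=-210≡24 → Y
U(20): 21·(20−15)=105≡1 → B
K(10): 21·(10−15)=-105≡25 → Z
N(13): 21·(13−15)=-42≡10 → K
B(1): 21·(1−15)=-294≡18 → S
K(10): 21·(10−15)=-105≡25 → Z
H(7): 21·(7−15)=-168≡14 → O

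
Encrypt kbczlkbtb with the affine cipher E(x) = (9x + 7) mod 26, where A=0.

k(10): 9·10+7=97≡19 → t
b(1): 9·1+7=16 → q
c(2): 9·2+7=25 → z
z(25): 9·25+7=232≡24 → y
l(11): 9·11+7=106≡2 → c
k(10): 9·10+7=97≡19 → t
b(1): 9·1+7=16 → q
t(19): 9·19+7=178≡22 → w
b(1): 9·1+7=16 → q

tqzyctqwq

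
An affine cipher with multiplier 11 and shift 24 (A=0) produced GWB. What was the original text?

The inverse of 11 mod 26 is 19, since 11·19=209≡1. Apply D(y)=19·(y−24) mod 26:
G(6): 19·(6−24)=-342≡22 → W
W(22): 19·(22−24)=-38≡14 → O
B(1): 19·(1−24)=-437≡5 → F

WOF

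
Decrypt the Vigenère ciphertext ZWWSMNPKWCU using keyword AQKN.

Repeat the key across the ciphertext: AQKNAQKNAQK
Z(25)−A(0): 25 → Z
W(22)−Q(16): 6 → G
W(22)−K(10): 12 → M
S(18)−N(13): 5 → F
M(12)−A(0): 12 → M
N(13)−Q(16): -3≡23 → X
P(15)−K(10): 5 → F
K(10)−N(13): -3≡23 → X
W(22)−A(0): 22 → W
C(2)−Q(16): -14≡12 → M
U(20)−K(10): 10 → K

ZGMFMXFXWMK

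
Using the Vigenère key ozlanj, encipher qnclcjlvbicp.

Repeat the key across the message: ozlanjozlanj
q(16)+o(14): 30≡4 → e
n(13)+z(25): 38≡12 → m
c(2)+l(11): 13 → n
l(11)+a(0): 11 → l
c(2)+n(13): 15 → p
j(9)+j(9): 18 → s
l(11)+o(14): 25 → z
v(21)+z(25): 46≡20 → u
b(1)+l(11): 12 → m
i(8)+a(0): 8 → i
c(2)+n(13): 15 → p
p(15)+j(9): 24 → y

emnlpszumipy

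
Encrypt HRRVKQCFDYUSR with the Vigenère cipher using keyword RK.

Repeat the key across the message: RKRKRKRKRKRKR
H(7)+R(17): 24 → Y
R(17)+K(10): 27≡1 → B
R(17)+R(17): 34≡8 → I
V(21)+K(10): 31≡5 → F
K(10)+R(17): 27≡1 → B
Q(16)+K(10): 26≡0 → A
C(2)+R(17): 19 → T
F(5)+K(10): 15 → P
D(3)+R(17): 20 → U
Y(24)+K(10): 34≡8 → I
U(20)+R(17): 37≡11 → L
S(18)+K(10): 28≡2 → C
R(17)+R(17): 34≡8 → I

YBIFBATPUILCI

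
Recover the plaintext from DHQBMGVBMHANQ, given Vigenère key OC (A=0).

PFCZYEHZYFMLC

Repeat the key across the ciphertext: OCOCOCOCOCOCO
D(3)−O(14): -11≡15 → P
H(7)−C(2): 5 → F
Q(16)−O(14): 2 → C
B(1)−C(2): -1≡25 → Z
M(12)−O(14): -2≡24 → Y
G(6)−C(2): 4 → E
V(21)−O(14): 7 → H
B(1)−C(2): -1≡25 → Z
M(12)−O(14): -2≡24 → Y
H(7)−C(2): 5 → F
A(0)−O(14): -14≡12 → M
N(13)−C(2): 11 → L
Q(16)−O(14): 2 → C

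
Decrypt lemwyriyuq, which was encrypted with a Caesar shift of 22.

piqacvmcyu

l(11): 11−22=-11≡15 → p
e(4): 4−22=-18≡8 → i
m(12): 12−22=-10≡16 → q
w(22): 22−22=0 → a
y(24): 24−22=2 → c
r(17): 17−22=-5≡21 → v
i(8): 8−22=-14≡12 → m
y(24): 24−22=2 → c
u(20): 20−22=-2≡24 → y
q(16): 16−22=-6≡20 → u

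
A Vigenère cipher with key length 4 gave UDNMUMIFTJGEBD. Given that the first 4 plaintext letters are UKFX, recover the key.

ATIP

Subtract each crib letter from the matching ciphertext letter (mod 26):
U(20)−U(20)=0 → A
D(3)−K(10)=-7≡19 → T
N(13)−F(5)=8 → I
M(12)−X(23)=-11≡15 → P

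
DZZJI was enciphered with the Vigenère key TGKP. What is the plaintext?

KTPUP

Repeat the key across the ciphertext: TGKPT
D(3)−T(19): -16≡10 → K
Z(25)−G(6): 19 → T
Z(25)−K(10): 15 → P
J(9)−P(15): -6≡20 → U
I(8)−T(19): -11≡15 → P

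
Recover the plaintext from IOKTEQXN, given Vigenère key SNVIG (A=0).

QBPLYYKS

Repeat the key across the ciphertext: SNVIGSNV
I(8)−S(18): -10≡16 → Q
O(14)−N(13): 1 → B
K(10)−V(21): -11≡15 → P
T(19)−I(8): 11 → L
E(4)−G(6): -2≡24 → Y
Q(16)−S(18): -2≡24 → Y
X(23)−N(13): 10 → K
N(13)−V(21): -8≡18 → S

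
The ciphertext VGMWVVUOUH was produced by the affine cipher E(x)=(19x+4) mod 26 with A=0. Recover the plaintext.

The inverse of 19 mod 26 is 11, since 19·11=209≡1. Apply D(y)=11·(y−4) mod 26:
V(21): 11·(21−4)=187≡5 → F
G(6): 11·(6−4)=22 → W
M(12): 11·(12−4)=88≡10 → K
W(22): 11·(22−4)=198≡16 → Q
V(21): 11·(21−4)=187≡5 → F
V(21): 11·(21−4)=187≡5 → F
U(20): 11·(20−4)=176≡20 → U
O(14): 11·(14−4)=110≡6 → G
U(20): 11·(20−4)=176≡20 → U
H(7): 11·(7−4)=33≡7 → H

FWKQFFUGUH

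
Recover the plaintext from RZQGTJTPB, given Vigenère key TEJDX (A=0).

Repeat the key across the ciphertext: TEJDXTEJD
R(17)−T(19): -2≡24 → Y
Z(25)−E(4): 21 → V
Q(16)−J(9): 7 → H
G(6)−D(3): 3 → D
T(19)−X(23): -4≡22 → W
J(9)−T(19): -10≡16 → Q
T(19)−E(4): 15 → P
P(15)−J(9): 6 → G
B(1)−D(3): -2≡24 → Y

YVHDWQPGY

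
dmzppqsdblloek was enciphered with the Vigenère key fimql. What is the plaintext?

yenzelkrlaggsu

Repeat the key across the ciphertext: fimqlfimqlfimq
d(3)−f(5): -2≡24 → y
m(12)−i(8): 4 → e
z(25)−m(12): 13 → n
p(15)−q(16): -1≡25 → z
p(15)−l(11): 4 → e
q(16)−f(5): 11 → l
s(18)−i(8): 10 → k
d(3)−m(12): -9≡17 → r
b(1)−q(16): -15≡11 → l
l(11)−l(11): 0 → a
l(11)−f(5): 6 → g
o(14)−i(8): 6 → g
e(4)−m(12): -8≡18 → s
k(10)−q(16): -6≡20 → u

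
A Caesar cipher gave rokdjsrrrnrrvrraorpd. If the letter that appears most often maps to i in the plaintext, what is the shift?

The most frequent ciphertext letter is r (appears 9 times).
r is position 17; i is position 8.
Shift = 9.

9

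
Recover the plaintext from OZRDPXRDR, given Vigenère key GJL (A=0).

IQGXGMLUG

Repeat the key across the ciphertext: GJLGJLGJL
O(14)−G(6): 8 → I
Z(25)−J(9): 16 → Q
R(17)−L(11): 6 → G
D(3)−G(6): -3≡23 → X
P(15)−J(9): 6 → G
X(23)−L(11): 12 → M
R(17)−G(6): 11 → L
D(3)−J(9): -6≡20 → U
R(17)−L(11): 6 → G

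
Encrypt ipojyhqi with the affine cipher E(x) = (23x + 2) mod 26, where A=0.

i(8): 23·8+2=186≡4 → e
p(15): 23·15+2=347≡9 → j
o(14): 23·14+2=324≡12 → m
j(9): 23·9+2=209≡1 → b
y(24): 23·24+2=554≡8 → i
h(7): 23·7+2=163≡7 → h
q(16): 23·16+2=370≡6 → g
i(8): 23·8+2=186≡4 → e

ejmbihge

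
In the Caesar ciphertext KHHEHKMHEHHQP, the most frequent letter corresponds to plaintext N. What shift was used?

20

The most frequent ciphertext letter is H (appears 6 times).
H is position 7; N is position 13.
Shift = -6≡20.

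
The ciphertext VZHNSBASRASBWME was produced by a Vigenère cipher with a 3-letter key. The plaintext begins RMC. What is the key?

ENF

Subtract each crib letter from the matching ciphertext letter (mod 26):
V(21)−R(17)=4 → E
Z(25)−M(12)=13 → N
H(7)−C(2)=5 → F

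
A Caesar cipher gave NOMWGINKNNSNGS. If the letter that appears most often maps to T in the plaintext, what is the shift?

20

The most frequent ciphertext letter is N (appears 5 times).
N is position 13; T is position 19.
Shift = -6≡20.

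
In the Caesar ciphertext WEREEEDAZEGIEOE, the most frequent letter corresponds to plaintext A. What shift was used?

The most frequent ciphertext letter is E (appears 7 times).
E is position 4; A is position 0.
Shift = 4.

4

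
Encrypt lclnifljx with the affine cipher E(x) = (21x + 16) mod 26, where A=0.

ngndcrnxf

l(11): 21·11+16=247≡13 → n
c(2): 21·2+16=58≡6 → g
l(11): 21·11+16=247≡13 → n
n(13): 21·13+16=289≡3 → d
i(8): 21·8+16=184≡2 → c
f(5): 21·5+16=121≡17 → r
l(11): 21·11+16=247≡13 → n
j(9): 21·9+16=205≡23 → x
x(23): 21·23+16=499≡5 → f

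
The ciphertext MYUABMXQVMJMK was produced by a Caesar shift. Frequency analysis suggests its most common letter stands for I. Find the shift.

4

The most frequent ciphertext letter is M (appears 4 times).
M is position 12; I is position 8.
Shift = 4.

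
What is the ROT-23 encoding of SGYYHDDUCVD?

PDVVEAARZSA

S(18): 18+23=41≡15 → P
G(6): 6+23=29≡3 → D
Y(24): 24+23=47≡21 → V
Y(24): 24+23=47≡21 → V
H(7): 7+23=30≡4 → E
D(3): 3+23=26≡0 → A
D(3): 3+23=26≡0 → A
U(20): 20+23=43≡17 → R
C(2): 2+23=25 → Z
V(21): 21+23=44≡18 → S
D(3): 3+23=26≡0 → A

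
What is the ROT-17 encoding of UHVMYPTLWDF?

LYMDPGKCNUW

U(20): 20+17=37≡11 → L
H(7): 7+17=24 → Y
V(21): 21+17=38≡12 → M
M(12): 12+17=29≡3 → D
Y(24): 24+17=41≡15 → P
P(15): 15+17=32≡6 → G
T(19): 19+17=36≡10 → K
L(11): 11+17=28≡2 → C
W(22): 22+17=39≡13 → N
D(3): 3+17=20 → U
F(5): 5+17=22 → W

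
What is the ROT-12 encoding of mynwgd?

m(12): 12+12=24 → y
y(24): 24+12=36≡10 → k
n(13): 13+12=25 → z
w(22): 22+12=34≡8 → i
g(6): 6+12=18 → s
d(3): 3+12=15 → p

ykzisp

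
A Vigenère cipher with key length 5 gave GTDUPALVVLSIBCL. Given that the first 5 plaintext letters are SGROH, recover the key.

Subtract each crib letter from the matching ciphertext letter (mod 26):
G(6)−S(18)=-12≡14 → O
T(19)−G(6)=13 → N
D(3)−R(17)=-14≡12 → M
U(20)−O(14)=6 → G
P(15)−H(7)=8 → I

ONMGI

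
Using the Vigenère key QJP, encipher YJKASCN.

Repeat the key across the message: QJPQJPQ
Y(24)+Q(16): 40≡14 → O
J(9)+J(9): 18 → S
K(10)+P(15): 25 → Z
A(0)+Q(16): 16 → Q
S(18)+J(9): 27≡1 → B
C(2)+P(15): 17 → R
N(13)+Q(16): 29≡3 → D

OSZQBRD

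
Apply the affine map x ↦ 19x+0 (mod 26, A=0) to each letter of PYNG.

P(15): 19·15+0=285≡25 → Z
Y(24): 19·24+0=456≡14 → O
N(13): 19·13+0=247≡13 → N
G(6): 19·6+0=114≡10 → K

ZONK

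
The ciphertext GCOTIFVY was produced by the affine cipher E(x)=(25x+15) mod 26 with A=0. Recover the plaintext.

The inverse of 25 mod 26 is 25, since 25·25=625≡1. Apply D(y)=25·(y−15) mod 26:
G(6): 25·(6−15)=-225≡9 → J
C(2): 25·(2−15)=-325≡13 → N
O(14): 25·(14−15)=-25≡1 → B
T(19): 25·(19−15)=100≡22 → W
I(8): 25·(8−15)=-175≡7 → H
F(5): 25·(5−15)=-250≡10 → K
V(21): 25·(21−15)=150≡20 → U
Y(24): 25·(24−15)=225≡17 → R

JNBWHKUR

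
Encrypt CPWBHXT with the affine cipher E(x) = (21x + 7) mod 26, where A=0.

C(2): 21·2+7=49≡23 → X
P(15): 21·15+7=322≡10 → K
W(22): 21·22+7=469≡1 → B
B(1): 21·1+7=28≡2 → C
H(7): 21·7+7=154≡24 → Y
X(23): 21·23+7=490≡22 → W
T(19): 21·19+7=406≡16 → Q

XKBCYWQ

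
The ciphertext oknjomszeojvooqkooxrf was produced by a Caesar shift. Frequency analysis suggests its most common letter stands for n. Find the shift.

The most frequent ciphertext letter is o (appears 7 times).
o is position 14; n is position 13.
Shift = 1.

1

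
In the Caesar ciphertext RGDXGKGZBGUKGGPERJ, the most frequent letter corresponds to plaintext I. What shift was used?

24

The most frequent ciphertext letter is G (appears 6 times).
G is position 6; I is position 8.
Shift = -2≡24.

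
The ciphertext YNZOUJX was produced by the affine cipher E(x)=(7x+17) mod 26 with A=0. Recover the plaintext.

BSQHTKM

The inverse of 7 mod 26 is 15, since 7·15=105≡1. Apply D(y)=15·(y−17) mod 26:
Y(24): 15·(24−17)=105≡1 → B
N(13): 15·(13−17)=-60≡18 → S
Z(25): 15·(25−17)=120≡16 → Q
O(14): 15·(14−17)=-45≡7 → H
U(20): 15·(20−17)=45≡19 → T
J(9): 15·(9−17)=-120≡10 → K
X(23): 15·(23−17)=90≡12 → M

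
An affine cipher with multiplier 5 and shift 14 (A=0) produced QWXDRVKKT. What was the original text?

QMHDLRUUB

The inverse of 5 mod 26 is 21, since 5·21=105≡1. Apply D(y)=21·(y−14) mod 26:
Q(16): 21·(16−14)=42≡16 → Q
W(22): 21·(22−14)=168≡12 → M
X(23): 21·(23−14)=189≡7 → H
D(3): 21·(3−14)=-231≡3 → D
R(17): 21·(17−14)=63≡11 → L
V(21): 21·(21−14)=147≡17 → R
K(10): 21·(10−14)=-84≡20 → U
K(10): 21·(10−14)=-84≡20 → U
T(19): 21·(19−14)=105≡1 → B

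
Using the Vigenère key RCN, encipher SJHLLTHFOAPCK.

JLUCNGYHBRRPB

Repeat the key across the message: RCNRCNRCNRCNR
S(18)+R(17): 35≡9 → J
J(9)+C(2): 11 → L
H(7)+N(13): 20 → U
L(11)+R(17): 28≡2 → C
L(11)+C(2): 13 → N
T(19)+N(13): 32≡6 → G
H(7)+R(17): 24 → Y
F(5)+C(2): 7 → H
O(14)+N(13): 27≡1 → B
A(0)+R(17): 17 → R
P(15)+C(2): 17 → R
C(2)+N(13): 15 → P
K(10)+R(17): 27≡1 → B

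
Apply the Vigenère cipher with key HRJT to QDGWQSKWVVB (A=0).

XUPPXJTPCMK

Repeat the key across the message: HRJTHRJTHRJ
Q(16)+H(7): 23 → X
D(3)+R(17): 20 → U
G(6)+J(9): 15 → P
W(22)+T(19): 41≡15 → P
Q(16)+H(7): 23 → X
S(18)+R(17): 35≡9 → J
K(10)+J(9): 19 → T
W(22)+T(19): 41≡15 → P
V(21)+H(7): 28≡2 → C
V(21)+R(17): 38≡12 → M
B(1)+J(9): 10 → K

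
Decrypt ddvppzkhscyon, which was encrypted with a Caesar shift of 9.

uumggqbyjtpfe

d(3): 3−9=-6≡20 → u
d(3): 3−9=-6≡20 → u
v(21): 21−9=12 → m
p(15): 15−9=6 → g
p(15): 15−9=6 → g
z(25): 25−9=16 → q
k(10): 10−9=1 → b
h(7): 7−9=-2≡24 → y
s(18): 18−9=9 → j
c(2): 2−9=-7≡19 → t
y(24): 24−9=15 → p
o(14): 14−9=5 → f
n(13): 13−9=4 → e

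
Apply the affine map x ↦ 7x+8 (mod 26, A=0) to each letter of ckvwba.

c(2): 7·2+8=22 → w
k(10): 7·10+8=78≡0 → a
v(21): 7·21+8=155≡25 → z
w(22): 7·22+8=162≡6 → g
b(1): 7·1+8=15 → p
a(0): 7·0+8=8 → i

wazgpi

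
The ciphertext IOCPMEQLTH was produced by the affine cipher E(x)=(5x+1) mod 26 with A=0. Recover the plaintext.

RNVIXLDCOW

The inverse of 5 mod 26 is 21, since 5·21=105≡1. Apply D(y)=21·(y−1) mod 26:
I(8): 21·(8−1)=147≡17 → R
O(14): 21·(14−1)=273≡13 → N
C(2): 21·(2−1)=21 → V
P(15): 21·(15−1)=294≡8 → I
M(12): 21·(12−1)=231≡23 → X
E(4): 21·(4−1)=63≡11 → L
Q(16): 21·(16−1)=315≡3 → D
L(11): 21·(11−1)=210≡2 → C
T(19): 21·(19−1)=378≡14 → O
H(7): 21·(7−1)=126≡22 → W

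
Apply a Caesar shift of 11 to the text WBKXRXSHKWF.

W(22): 22+11=33≡7 → H
B(1): 1+11=12 → M
K(10): 10+11=21 → V
X(23): 23+11=34≡8 → I
R(17): 17+11=28≡2 → C
X(23): 23+11=34≡8 → I
S(18): 18+11=29≡3 → D
H(7): 7+11=18 → S
K(10): 10+11=21 → V
W(22): 22+11=33≡7 → H
F(5): 5+11=16 → Q

HMVICIDSVHQ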